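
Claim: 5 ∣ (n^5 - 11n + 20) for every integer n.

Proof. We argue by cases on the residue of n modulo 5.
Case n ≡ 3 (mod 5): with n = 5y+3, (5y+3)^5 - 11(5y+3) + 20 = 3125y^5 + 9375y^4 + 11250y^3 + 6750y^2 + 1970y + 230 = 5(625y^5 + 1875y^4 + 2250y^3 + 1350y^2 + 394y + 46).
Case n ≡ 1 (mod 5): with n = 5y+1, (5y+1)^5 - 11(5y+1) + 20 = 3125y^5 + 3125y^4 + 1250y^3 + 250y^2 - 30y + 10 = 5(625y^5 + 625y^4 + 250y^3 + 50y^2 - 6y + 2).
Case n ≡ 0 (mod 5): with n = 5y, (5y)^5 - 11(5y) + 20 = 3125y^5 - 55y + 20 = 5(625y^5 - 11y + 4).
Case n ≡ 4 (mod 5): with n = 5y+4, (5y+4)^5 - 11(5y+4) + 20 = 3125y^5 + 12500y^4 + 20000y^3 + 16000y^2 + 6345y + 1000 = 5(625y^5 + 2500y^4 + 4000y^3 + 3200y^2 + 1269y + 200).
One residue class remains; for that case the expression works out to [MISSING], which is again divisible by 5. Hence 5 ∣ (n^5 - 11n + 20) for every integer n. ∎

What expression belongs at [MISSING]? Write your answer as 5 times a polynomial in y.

Only n ≡ 2 (mod 5) is unaccounted for. Put n = 5y+2:
(5y+2)^5 - 11(5y+2) + 20 expands to 3125y^5 + 6250y^4 + 5000y^3 + 2000y^2 + 345y + 30,
and factoring out 5 leaves 5(625y^5 + 1250y^4 + 1000y^3 + 400y^2 + 69y + 6).

5(625y^5 + 1250y^4 + 1000y^3 + 400y^2 + 69y + 6)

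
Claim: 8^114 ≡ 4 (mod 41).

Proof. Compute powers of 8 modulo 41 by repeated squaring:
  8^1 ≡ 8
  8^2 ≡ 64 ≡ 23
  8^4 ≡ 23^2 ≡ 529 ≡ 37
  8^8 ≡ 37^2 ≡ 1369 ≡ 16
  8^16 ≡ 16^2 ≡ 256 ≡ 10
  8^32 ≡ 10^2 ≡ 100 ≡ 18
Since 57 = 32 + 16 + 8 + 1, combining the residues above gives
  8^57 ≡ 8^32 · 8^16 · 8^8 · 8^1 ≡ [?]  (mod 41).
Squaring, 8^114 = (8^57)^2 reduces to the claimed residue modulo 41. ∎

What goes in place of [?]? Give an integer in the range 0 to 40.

39

Multiply the listed residues: 18 · 10 · 16 · 8 = 180 → 2880 → 23040.
Reducing modulo 41: 23040 = 561·41 + 39, so 8^57 ≡ 39.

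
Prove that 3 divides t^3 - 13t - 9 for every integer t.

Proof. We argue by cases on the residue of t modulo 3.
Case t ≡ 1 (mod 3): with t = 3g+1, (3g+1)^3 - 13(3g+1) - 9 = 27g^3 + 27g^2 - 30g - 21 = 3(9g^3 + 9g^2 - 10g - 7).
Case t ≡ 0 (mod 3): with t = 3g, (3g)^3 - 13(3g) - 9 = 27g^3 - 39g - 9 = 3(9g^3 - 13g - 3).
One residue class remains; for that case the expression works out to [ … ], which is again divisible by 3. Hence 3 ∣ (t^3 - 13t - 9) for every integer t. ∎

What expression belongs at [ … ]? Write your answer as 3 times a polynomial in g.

The residues treated are {1, 0}, so the missing case is t ≡ 2 (mod 3); write t = 3g+2.
Then (3g+2)^3 - 13(3g+2) - 9 = 27g^3 + 54g^2 - 3g - 27 = 3(9g^3 + 18g^2 - g - 9).

3(9g^3 + 18g^2 - g - 9)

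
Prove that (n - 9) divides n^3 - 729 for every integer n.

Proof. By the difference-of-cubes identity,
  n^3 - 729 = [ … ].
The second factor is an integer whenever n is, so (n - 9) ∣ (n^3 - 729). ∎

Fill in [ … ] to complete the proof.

(n - 9)(n^2 + 9n + 81)

a^3 - b^3 = (a - b)(a^2 + ab + b^2). With a = n, b = 9:
n^3 - 729 = (n - 9)(n^2 + 9n + 81).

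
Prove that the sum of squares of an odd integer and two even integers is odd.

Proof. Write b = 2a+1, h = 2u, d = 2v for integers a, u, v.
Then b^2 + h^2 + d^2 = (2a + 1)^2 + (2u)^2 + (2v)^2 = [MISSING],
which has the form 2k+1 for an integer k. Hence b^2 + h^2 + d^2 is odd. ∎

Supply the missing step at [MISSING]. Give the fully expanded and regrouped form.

2(2a^2 + 2a + 2u^2 + 2v^2) + 1

Expanding: (2a + 1)^2 + (2u)^2 + (2v)^2 = 4a^2 + 4a + 4u^2 + 4v^2 + 1.
Every term except the constant is even, so this is 2(2a^2 + 2a + 2u^2 + 2v^2) + 1,
and 2a^2 + 2a + 2u^2 + 2v^2 ∈ ℤ gives the required form.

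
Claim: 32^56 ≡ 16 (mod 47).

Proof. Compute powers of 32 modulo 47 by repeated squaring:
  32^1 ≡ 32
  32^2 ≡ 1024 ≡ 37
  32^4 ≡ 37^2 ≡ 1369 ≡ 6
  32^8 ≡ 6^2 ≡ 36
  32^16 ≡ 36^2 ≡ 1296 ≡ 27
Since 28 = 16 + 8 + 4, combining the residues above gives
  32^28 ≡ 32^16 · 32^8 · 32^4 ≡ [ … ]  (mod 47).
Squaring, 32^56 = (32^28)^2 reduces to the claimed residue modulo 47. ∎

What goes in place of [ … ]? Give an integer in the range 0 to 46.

4

Multiply the listed residues: 27 · 36 · 6 = 972 → 5832.
Reducing modulo 47: 5832 = 124·47 + 4, so 32^28 ≡ 4.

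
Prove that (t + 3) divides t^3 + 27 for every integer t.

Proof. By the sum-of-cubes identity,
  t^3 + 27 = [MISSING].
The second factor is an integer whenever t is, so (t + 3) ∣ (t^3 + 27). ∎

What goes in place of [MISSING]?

(t + 3)(t^2 - 3t + 9)

Polynomial division of t^3 + 27 by t + 3 leaves remainder 0 and quotient t^2 - 3t + 9.
Hence t^3 + 27 = (t + 3)(t^2 - 3t + 9).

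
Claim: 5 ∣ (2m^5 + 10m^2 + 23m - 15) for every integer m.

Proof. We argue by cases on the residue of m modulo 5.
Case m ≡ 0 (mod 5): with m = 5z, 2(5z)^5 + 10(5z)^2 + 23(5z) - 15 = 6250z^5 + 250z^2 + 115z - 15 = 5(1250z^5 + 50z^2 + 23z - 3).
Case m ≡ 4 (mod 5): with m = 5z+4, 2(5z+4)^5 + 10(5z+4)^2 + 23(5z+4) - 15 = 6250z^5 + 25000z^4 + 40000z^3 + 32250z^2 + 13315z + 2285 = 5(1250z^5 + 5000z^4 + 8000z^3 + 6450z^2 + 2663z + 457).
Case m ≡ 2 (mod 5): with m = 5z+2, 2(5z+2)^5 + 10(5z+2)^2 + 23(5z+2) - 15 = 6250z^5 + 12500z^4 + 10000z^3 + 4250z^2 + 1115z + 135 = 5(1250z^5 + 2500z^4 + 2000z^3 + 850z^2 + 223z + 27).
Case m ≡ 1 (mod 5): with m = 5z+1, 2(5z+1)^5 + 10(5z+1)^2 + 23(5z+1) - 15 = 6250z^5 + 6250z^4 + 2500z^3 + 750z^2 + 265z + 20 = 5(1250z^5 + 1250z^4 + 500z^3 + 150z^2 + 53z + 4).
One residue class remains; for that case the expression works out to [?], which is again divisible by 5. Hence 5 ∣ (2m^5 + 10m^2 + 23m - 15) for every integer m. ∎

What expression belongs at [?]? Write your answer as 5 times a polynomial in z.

5(1250z^5 + 3750z^4 + 4500z^3 + 2750z^2 + 893z + 126)

The residues treated are {0, 4, 2, 1}, so the missing case is m ≡ 3 (mod 5); write m = 5z+3.
Then 2(5z+3)^5 + 10(5z+3)^2 + 23(5z+3) - 15 = 6250z^5 + 18750z^4 + 22500z^3 + 13750z^2 + 4465z + 630 = 5(1250z^5 + 3750z^4 + 4500z^3 + 2750z^2 + 893z + 126).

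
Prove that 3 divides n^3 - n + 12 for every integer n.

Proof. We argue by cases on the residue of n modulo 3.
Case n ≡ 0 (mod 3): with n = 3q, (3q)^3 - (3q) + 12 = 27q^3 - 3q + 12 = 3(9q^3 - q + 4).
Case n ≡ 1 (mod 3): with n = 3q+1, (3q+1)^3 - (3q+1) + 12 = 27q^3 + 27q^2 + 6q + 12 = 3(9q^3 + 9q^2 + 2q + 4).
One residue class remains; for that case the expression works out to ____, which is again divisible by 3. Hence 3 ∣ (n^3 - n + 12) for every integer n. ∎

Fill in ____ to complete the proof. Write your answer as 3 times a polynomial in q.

Only n ≡ 2 (mod 3) is unaccounted for. Put n = 3q+2:
(3q+2)^3 - (3q+2) + 12 expands to 27q^3 + 54q^2 + 33q + 18,
and factoring out 3 leaves 3(9q^3 + 18q^2 + 11q + 6).

3(9q^3 + 18q^2 + 11q + 6)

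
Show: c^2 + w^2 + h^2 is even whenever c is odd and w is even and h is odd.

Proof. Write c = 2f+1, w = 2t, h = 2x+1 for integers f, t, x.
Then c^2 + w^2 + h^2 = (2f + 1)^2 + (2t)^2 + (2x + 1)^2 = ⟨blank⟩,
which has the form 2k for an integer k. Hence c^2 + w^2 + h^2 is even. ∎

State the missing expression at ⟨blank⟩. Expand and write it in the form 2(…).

Expanding: (2f + 1)^2 + (2t)^2 + (2x + 1)^2 = 4f^2 + 4f + 4t^2 + 4x^2 + 4x + 2.
Every term is even; pulling out the factor of 2 gives 2(2f^2 + 2f + 2t^2 + 2x^2 + 2x + 1).

2(2f^2 + 2f + 2t^2 + 2x^2 + 2x + 1)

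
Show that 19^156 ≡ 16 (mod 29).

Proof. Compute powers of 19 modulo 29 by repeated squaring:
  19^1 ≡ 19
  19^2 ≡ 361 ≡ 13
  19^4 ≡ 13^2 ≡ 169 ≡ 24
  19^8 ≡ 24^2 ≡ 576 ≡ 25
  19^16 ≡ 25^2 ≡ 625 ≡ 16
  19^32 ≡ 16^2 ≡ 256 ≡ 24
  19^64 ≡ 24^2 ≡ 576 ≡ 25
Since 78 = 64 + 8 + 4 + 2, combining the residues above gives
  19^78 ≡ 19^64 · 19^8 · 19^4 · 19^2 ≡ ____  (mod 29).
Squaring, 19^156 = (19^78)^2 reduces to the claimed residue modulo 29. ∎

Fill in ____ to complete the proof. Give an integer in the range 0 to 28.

19^64 · 19^8 · 19^4 · 19^2 ≡ 25 · 25 · 24 · 13 = 195000.
195000 mod 29 = 4, so 19^78 ≡ 4 (mod 29).

4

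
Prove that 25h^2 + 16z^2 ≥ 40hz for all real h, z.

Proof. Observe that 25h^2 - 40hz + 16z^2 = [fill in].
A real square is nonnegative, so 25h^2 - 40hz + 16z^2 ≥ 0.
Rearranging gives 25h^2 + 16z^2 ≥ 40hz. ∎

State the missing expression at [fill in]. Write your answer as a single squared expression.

(5h - 4z)^2

25h^2 - 40hz + 16z^2 is a perfect-square trinomial: the outer terms are (5h)^2 and (4z)^2, and the cross term is -2·5h·4z.
So 25h^2 - 40hz + 16z^2 = (5h - 4z)^2 ≥ 0.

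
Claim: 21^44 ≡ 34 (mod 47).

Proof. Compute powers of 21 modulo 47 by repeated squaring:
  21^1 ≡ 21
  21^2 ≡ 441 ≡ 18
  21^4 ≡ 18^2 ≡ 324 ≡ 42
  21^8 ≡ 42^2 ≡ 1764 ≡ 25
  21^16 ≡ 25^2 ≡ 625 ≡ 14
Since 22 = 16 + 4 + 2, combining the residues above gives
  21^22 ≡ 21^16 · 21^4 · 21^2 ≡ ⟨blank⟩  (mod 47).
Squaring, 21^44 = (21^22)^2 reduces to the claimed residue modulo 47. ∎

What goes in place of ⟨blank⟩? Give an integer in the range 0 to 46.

21^16 · 21^4 · 21^2 ≡ 14 · 42 · 18 = 10584.
10584 mod 47 = 9, so 21^22 ≡ 9 (mod 47).

9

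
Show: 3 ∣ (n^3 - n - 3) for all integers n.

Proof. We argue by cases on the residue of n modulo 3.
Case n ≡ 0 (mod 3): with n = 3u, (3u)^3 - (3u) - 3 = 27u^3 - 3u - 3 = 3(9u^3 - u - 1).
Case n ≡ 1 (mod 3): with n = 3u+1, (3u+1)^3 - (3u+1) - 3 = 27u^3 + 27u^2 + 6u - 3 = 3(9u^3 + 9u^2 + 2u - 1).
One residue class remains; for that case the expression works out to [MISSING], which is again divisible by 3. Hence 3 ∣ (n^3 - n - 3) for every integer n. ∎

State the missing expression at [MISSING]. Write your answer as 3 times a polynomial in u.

3(9u^3 + 18u^2 + 11u + 1)

Only n ≡ 2 (mod 3) is unaccounted for. Put n = 3u+2:
(3u+2)^3 - (3u+2) - 3 expands to 27u^3 + 54u^2 + 33u + 3,
and factoring out 3 leaves 3(9u^3 + 18u^2 + 11u + 1).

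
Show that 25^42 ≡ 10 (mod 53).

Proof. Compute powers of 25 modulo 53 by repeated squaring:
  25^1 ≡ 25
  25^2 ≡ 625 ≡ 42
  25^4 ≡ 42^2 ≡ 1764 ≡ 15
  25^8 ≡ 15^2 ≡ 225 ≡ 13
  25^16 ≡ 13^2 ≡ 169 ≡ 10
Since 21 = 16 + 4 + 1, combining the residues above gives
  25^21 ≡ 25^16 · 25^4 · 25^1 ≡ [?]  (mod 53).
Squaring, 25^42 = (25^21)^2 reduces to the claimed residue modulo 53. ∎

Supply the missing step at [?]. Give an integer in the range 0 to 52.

40

25^16 · 25^4 · 25^1 ≡ 10 · 15 · 25 = 3750.
3750 mod 53 = 40, so 25^21 ≡ 40 (mod 53).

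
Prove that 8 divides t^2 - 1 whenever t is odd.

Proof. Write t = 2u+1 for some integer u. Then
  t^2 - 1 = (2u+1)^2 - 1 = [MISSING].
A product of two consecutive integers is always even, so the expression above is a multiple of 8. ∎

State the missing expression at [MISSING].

(2u+1)^2 - 1 = 4u^2 + 4u + 1 - 1 = 4u^2 + 4u = 4u(u+1).
Since u and u+1 are consecutive, u(u+1) is even, and 4·(even) is a multiple of 8.

4u(u + 1)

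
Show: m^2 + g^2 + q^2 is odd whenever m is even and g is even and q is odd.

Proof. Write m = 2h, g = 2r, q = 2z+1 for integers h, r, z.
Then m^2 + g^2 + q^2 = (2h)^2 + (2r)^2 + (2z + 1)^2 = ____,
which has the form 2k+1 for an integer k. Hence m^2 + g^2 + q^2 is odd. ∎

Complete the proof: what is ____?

2(2h^2 + 2r^2 + 2z^2 + 2z) + 1

Expanding: (2h)^2 + (2r)^2 + (2z + 1)^2 = 4h^2 + 4r^2 + 4z^2 + 4z + 1.
Every term except the constant is even, so this is 2(2h^2 + 2r^2 + 2z^2 + 2z) + 1,
and 2h^2 + 2r^2 + 2z^2 + 2z ∈ ℤ gives the required form.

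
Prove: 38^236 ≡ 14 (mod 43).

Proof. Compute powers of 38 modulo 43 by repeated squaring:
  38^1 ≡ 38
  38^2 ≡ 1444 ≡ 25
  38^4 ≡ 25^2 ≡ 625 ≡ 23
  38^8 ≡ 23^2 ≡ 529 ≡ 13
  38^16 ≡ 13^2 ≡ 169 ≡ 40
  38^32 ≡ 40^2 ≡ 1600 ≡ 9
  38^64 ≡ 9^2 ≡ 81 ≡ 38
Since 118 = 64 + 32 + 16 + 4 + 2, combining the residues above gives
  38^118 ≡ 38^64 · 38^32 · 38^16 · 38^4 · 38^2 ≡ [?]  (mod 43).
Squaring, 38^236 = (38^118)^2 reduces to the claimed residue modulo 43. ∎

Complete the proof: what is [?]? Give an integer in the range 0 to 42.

10

38^64 · 38^32 · 38^16 · 38^4 · 38^2 ≡ 38 · 9 · 40 · 23 · 25 = 7866000.
7866000 mod 43 = 10, so 38^118 ≡ 10 (mod 43).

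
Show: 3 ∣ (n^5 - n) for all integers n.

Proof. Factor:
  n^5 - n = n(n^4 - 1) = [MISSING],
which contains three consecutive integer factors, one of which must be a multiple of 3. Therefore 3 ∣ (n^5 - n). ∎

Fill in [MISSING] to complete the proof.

(n - 1)n(n + 1)(n^2 + 1)

n^4 - 1 = (n^2 - 1)(n^2 + 1), and n^2 - 1 = (n-1)(n+1).
So n(n^4 - 1) = (n - 1)n(n + 1)(n^2 + 1).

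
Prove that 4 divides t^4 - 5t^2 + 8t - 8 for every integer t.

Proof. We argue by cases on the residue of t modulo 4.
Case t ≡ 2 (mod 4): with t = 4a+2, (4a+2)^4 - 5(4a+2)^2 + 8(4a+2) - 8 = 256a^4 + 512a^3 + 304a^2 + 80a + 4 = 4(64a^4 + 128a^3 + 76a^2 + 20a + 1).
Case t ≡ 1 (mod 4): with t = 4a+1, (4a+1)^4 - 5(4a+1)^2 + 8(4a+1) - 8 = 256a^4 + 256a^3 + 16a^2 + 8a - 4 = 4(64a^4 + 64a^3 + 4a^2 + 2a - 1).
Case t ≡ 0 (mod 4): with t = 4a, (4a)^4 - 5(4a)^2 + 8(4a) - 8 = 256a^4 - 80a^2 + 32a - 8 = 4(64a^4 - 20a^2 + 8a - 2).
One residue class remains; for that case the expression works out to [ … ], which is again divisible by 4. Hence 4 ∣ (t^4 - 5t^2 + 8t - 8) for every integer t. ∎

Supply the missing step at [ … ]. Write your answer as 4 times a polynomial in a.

4(64a^4 + 192a^3 + 196a^2 + 86a + 13)

The residues treated are {2, 1, 0}, so the missing case is t ≡ 3 (mod 4); write t = 4a+3.
Then (4a+3)^4 - 5(4a+3)^2 + 8(4a+3) - 8 = 256a^4 + 768a^3 + 784a^2 + 344a + 52 = 4(64a^4 + 192a^3 + 196a^2 + 86a + 13).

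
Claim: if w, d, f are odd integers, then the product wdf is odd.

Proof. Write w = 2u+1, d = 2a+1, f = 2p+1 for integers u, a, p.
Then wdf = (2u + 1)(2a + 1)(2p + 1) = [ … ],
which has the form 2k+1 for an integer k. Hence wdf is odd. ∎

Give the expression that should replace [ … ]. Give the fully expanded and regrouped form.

Expanding: (2u + 1)(2a + 1)(2p + 1) = 8apu + 4ap + 4au + 2a + 4pu + 2p + 2u + 1.
Every term except the constant is even, so this is 2(4apu + 2ap + 2au + a + 2pu + p + u) + 1,
and 4apu + 2ap + 2au + a + 2pu + p + u ∈ ℤ gives the required form.

2(4apu + 2ap + 2au + a + 2pu + p + u) + 1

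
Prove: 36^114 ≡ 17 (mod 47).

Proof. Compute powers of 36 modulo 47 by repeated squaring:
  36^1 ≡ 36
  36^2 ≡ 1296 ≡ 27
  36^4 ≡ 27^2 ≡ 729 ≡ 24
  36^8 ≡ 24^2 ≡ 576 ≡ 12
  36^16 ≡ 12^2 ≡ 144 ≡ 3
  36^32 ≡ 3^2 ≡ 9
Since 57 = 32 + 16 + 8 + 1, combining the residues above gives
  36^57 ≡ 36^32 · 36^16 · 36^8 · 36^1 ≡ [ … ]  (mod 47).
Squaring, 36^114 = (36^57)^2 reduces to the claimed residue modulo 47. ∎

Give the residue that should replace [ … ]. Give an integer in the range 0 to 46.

36^32 · 36^16 · 36^8 · 36^1 ≡ 9 · 3 · 12 · 36 = 11664.
11664 mod 47 = 8, so 36^57 ≡ 8 (mod 47).

8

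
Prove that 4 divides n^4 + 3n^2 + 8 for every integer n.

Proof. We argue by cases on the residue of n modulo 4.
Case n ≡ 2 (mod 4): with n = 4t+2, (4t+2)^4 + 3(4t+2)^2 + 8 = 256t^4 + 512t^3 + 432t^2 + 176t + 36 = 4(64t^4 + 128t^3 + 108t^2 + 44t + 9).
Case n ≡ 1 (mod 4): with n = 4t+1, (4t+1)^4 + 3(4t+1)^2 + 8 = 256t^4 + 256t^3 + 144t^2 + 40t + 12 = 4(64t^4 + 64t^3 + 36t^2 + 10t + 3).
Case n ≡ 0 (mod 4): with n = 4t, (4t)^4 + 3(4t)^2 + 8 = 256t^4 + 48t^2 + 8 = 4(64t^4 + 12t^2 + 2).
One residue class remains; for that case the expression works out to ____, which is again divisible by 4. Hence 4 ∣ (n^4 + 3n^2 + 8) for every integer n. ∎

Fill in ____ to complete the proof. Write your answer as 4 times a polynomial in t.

4(64t^4 + 192t^3 + 228t^2 + 126t + 29)

The residues treated are {2, 1, 0}, so the missing case is n ≡ 3 (mod 4); write n = 4t+3.
Then (4t+3)^4 + 3(4t+3)^2 + 8 = 256t^4 + 768t^3 + 912t^2 + 504t + 116 = 4(64t^4 + 192t^3 + 228t^2 + 126t + 29).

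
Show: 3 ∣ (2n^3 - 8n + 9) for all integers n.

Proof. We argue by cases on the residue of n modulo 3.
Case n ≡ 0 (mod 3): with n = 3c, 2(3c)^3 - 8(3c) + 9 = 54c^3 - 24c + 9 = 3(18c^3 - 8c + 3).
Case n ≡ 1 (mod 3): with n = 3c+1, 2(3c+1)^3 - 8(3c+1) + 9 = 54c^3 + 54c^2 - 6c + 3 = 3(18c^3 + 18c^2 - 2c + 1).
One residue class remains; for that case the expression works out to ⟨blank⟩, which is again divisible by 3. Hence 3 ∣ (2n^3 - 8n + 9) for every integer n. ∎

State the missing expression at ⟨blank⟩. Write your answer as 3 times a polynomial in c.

The residues treated are {0, 1}, so the missing case is n ≡ 2 (mod 3); write n = 3c+2.
Then 2(3c+2)^3 - 8(3c+2) + 9 = 54c^3 + 108c^2 + 48c + 9 = 3(18c^3 + 36c^2 + 16c + 3).

3(18c^3 + 36c^2 + 16c + 3)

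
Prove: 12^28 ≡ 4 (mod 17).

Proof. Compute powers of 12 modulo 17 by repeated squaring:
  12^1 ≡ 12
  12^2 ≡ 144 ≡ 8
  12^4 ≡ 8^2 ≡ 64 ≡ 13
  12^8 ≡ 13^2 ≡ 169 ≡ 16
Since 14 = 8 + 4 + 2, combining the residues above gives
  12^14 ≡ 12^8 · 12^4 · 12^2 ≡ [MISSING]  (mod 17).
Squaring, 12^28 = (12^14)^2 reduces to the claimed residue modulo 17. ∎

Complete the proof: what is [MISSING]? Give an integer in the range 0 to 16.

Multiply the listed residues: 16 · 13 · 8 = 208 → 1664.
Reducing modulo 17: 1664 = 97·17 + 15, so 12^14 ≡ 15.

15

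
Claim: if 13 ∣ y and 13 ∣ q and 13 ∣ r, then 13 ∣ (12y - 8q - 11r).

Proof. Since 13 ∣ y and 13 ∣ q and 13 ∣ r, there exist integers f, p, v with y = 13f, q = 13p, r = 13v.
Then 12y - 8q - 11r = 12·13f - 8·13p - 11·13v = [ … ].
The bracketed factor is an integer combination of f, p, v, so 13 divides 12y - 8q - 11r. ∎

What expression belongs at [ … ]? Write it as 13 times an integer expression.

Each term has a factor of 13: 12·13f - 8·13p - 11·13v = 13·(12f - 8p - 11v).
Since 12f - 8p - 11v is an integer, 13 ∣ (12y - 8q - 11r).

13(12f - 8p - 11v)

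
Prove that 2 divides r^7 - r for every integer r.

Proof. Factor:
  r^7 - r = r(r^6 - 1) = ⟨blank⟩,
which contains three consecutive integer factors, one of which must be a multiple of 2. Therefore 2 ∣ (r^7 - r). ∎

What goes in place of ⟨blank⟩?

(r - 1)r(r + 1)(r^4 + r^2 + 1)

r^6 - 1 = (r^2 - 1)(r^4 + r^2 + 1), and r^2 - 1 = (r-1)(r+1).
So r(r^6 - 1) = (r - 1)r(r + 1)(r^4 + r^2 + 1).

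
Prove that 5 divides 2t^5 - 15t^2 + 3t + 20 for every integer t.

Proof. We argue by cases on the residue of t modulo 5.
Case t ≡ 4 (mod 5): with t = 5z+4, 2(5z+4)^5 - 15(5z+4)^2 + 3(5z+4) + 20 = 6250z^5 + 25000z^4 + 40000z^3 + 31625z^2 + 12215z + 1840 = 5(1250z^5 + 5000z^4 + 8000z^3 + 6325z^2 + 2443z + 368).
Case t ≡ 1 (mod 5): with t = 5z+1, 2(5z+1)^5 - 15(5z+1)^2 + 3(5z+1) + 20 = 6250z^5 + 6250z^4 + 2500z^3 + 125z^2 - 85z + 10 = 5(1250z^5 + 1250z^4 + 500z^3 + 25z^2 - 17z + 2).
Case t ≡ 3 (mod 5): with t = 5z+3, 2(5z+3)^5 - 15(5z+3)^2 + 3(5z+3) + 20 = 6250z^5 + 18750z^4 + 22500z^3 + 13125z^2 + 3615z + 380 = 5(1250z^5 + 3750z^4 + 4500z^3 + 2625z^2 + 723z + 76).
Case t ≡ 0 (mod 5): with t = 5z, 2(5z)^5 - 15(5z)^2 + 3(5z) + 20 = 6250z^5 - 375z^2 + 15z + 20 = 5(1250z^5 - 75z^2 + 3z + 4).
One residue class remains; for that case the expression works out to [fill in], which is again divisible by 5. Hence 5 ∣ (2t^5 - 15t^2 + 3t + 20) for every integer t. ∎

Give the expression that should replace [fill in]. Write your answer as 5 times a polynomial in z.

5(1250z^5 + 2500z^4 + 2000z^3 + 725z^2 + 103z + 6)

Only t ≡ 2 (mod 5) is unaccounted for. Put t = 5z+2:
2(5z+2)^5 - 15(5z+2)^2 + 3(5z+2) + 20 expands to 6250z^5 + 12500z^4 + 10000z^3 + 3625z^2 + 515z + 30,
and factoring out 5 leaves 5(1250z^5 + 2500z^4 + 2000z^3 + 725z^2 + 103z + 6).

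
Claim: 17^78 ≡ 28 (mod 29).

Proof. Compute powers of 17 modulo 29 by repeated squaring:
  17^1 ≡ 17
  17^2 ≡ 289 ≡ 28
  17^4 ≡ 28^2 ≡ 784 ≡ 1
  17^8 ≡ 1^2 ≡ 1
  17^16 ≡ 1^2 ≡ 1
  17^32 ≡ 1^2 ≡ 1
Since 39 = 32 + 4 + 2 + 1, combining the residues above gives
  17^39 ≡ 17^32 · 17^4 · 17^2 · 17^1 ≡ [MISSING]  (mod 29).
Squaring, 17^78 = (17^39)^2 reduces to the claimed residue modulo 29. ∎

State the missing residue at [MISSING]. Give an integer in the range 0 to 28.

12

17^32 · 17^4 · 17^2 · 17^1 ≡ 1 · 1 · 28 · 17 = 476.
476 mod 29 = 12, so 17^39 ≡ 12 (mod 29).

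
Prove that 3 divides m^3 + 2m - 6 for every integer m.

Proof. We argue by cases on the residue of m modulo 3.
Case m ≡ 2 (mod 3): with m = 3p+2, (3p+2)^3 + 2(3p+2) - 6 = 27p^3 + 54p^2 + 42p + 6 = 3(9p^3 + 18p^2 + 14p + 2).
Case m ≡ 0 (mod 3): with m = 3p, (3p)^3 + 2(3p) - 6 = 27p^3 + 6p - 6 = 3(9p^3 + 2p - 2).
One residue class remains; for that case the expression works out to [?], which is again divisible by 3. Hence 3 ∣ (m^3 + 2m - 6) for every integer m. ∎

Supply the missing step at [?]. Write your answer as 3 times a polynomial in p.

3(9p^3 + 9p^2 + 5p - 1)

Only m ≡ 1 (mod 3) is unaccounted for. Put m = 3p+1:
(3p+1)^3 + 2(3p+1) - 6 expands to 27p^3 + 27p^2 + 15p - 3,
and factoring out 3 leaves 3(9p^3 + 9p^2 + 5p - 1).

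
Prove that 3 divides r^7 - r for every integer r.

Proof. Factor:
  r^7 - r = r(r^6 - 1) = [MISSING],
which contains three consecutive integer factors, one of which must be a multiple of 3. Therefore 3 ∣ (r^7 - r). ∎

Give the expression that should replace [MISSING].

(r - 1)r(r + 1)(r^4 + r^2 + 1)

r^6 - 1 = (r^2 - 1)(r^4 + r^2 + 1), and r^2 - 1 = (r-1)(r+1).
So r(r^6 - 1) = (r - 1)r(r + 1)(r^4 + r^2 + 1).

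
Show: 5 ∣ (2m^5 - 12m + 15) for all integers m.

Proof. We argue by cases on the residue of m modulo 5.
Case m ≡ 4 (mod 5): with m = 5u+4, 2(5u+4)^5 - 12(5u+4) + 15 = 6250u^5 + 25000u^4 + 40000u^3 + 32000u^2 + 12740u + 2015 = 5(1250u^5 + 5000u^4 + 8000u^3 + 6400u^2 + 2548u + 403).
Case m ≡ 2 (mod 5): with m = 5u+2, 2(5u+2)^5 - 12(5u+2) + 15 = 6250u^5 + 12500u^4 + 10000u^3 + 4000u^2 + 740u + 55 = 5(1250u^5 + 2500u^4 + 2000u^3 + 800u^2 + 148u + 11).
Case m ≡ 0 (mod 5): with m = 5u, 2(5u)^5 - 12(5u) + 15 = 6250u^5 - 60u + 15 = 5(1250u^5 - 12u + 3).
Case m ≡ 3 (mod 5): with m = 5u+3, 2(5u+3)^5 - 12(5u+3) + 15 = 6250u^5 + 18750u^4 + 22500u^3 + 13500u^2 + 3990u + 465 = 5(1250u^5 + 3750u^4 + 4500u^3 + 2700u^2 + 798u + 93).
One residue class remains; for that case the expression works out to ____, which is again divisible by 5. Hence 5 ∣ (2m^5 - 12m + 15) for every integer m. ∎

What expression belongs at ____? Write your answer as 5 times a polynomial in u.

The residues treated are {4, 2, 0, 3}, so the missing case is m ≡ 1 (mod 5); write m = 5u+1.
Then 2(5u+1)^5 - 12(5u+1) + 15 = 6250u^5 + 6250u^4 + 2500u^3 + 500u^2 - 10u + 5 = 5(1250u^5 + 1250u^4 + 500u^3 + 100u^2 - 2u + 1).

5(1250u^5 + 1250u^4 + 500u^3 + 100u^2 - 2u + 1)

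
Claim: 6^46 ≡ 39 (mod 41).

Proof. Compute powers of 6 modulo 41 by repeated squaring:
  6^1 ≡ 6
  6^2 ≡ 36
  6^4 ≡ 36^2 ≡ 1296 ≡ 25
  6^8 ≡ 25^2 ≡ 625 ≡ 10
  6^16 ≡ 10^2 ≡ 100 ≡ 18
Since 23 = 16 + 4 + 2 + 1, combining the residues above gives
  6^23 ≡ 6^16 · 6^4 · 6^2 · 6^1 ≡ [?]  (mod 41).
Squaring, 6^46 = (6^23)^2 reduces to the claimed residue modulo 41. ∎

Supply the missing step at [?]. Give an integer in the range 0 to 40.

30

Multiply the listed residues: 18 · 25 · 36 · 6 = 450 → 16200 → 97200.
Reducing modulo 41: 97200 = 2370·41 + 30, so 6^23 ≡ 30.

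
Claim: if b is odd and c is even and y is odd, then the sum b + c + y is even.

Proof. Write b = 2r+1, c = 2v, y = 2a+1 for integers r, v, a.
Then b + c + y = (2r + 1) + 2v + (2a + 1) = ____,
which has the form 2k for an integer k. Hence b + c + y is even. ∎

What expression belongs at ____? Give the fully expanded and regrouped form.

2(a + r + v + 1)

Expanding: (2r + 1) + 2v + (2a + 1) = 2a + 2r + 2v + 2.
Every term is even; pulling out the factor of 2 gives 2(a + r + v + 1).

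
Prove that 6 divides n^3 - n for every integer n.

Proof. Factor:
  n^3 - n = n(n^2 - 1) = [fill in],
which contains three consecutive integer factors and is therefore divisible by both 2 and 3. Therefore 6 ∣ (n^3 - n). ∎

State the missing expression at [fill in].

(n - 1)n(n + 1)

n(n^2 - 1) = n(n - 1)(n + 1) = (n - 1)n(n + 1).
These three factors are consecutive integers, so their product is divisible by 6.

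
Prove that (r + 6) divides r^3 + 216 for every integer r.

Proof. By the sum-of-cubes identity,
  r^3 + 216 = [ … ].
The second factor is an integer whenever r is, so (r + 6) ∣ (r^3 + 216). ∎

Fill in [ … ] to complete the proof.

(r + 6)(r^2 - 6r + 36)

a^3 + b^3 = (a + b)(a^2 - ab + b^2). With a = r, b = 6:
r^3 + 216 = (r + 6)(r^2 - 6r + 36).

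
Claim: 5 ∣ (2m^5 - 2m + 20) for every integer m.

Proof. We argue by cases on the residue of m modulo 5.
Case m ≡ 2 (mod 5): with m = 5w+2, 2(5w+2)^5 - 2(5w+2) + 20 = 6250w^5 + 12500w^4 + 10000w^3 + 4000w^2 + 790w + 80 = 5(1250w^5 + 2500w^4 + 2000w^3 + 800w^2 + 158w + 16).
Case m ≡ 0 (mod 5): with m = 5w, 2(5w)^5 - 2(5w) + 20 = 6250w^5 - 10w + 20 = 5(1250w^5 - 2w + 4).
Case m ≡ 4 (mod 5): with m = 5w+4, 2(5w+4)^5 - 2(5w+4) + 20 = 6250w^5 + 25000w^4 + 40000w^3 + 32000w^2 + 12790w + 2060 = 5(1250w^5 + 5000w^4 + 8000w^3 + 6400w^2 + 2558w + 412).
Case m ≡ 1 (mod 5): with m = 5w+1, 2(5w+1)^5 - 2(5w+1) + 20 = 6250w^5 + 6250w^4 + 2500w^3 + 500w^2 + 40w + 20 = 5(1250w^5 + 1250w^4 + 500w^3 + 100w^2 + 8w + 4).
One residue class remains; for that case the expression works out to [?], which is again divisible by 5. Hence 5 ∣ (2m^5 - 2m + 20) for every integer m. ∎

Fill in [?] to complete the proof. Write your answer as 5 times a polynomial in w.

5(1250w^5 + 3750w^4 + 4500w^3 + 2700w^2 + 808w + 100)

The residues treated are {2, 0, 4, 1}, so the missing case is m ≡ 3 (mod 5); write m = 5w+3.
Then 2(5w+3)^5 - 2(5w+3) + 20 = 6250w^5 + 18750w^4 + 22500w^3 + 13500w^2 + 4040w + 500 = 5(1250w^5 + 3750w^4 + 4500w^3 + 2700w^2 + 808w + 100).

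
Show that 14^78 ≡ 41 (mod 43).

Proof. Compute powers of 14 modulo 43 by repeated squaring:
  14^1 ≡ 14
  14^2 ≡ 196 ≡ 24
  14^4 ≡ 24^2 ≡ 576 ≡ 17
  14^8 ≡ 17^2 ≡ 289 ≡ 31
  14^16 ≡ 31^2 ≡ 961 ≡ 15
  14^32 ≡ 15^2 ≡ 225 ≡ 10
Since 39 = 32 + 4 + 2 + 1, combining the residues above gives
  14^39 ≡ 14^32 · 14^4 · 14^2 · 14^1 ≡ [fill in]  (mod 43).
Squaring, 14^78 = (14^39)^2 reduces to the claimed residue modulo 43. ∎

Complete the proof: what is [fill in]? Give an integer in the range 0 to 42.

16

14^32 · 14^4 · 14^2 · 14^1 ≡ 10 · 17 · 24 · 14 = 57120.
57120 mod 43 = 16, so 14^39 ≡ 16 (mod 43).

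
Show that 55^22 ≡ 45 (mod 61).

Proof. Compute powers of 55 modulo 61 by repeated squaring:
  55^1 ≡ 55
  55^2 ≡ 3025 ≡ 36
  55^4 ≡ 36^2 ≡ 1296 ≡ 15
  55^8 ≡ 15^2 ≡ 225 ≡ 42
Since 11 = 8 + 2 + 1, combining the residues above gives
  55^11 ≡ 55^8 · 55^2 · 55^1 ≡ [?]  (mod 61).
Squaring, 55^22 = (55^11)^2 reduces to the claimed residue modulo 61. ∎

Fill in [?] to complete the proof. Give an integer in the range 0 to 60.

Multiply the listed residues: 42 · 36 · 55 = 1512 → 83160.
Reducing modulo 61: 83160 = 1363·61 + 17, so 55^11 ≡ 17.

17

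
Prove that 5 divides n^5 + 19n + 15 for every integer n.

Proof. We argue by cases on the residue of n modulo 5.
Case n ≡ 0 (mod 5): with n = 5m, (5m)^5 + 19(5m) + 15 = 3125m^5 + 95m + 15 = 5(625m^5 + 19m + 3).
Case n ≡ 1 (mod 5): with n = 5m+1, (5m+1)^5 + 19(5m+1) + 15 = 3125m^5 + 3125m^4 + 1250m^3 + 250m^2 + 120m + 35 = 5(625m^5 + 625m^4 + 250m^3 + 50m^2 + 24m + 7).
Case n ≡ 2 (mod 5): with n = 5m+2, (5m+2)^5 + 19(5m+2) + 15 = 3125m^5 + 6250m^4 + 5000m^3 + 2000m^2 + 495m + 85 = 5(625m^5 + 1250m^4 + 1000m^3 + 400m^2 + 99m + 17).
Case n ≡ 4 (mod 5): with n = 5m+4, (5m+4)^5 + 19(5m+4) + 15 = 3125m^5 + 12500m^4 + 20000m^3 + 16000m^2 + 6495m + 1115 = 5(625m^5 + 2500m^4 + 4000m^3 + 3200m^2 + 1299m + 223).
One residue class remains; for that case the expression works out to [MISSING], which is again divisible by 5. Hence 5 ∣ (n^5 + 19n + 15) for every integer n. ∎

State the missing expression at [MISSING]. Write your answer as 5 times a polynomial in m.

The residues treated are {0, 1, 2, 4}, so the missing case is n ≡ 3 (mod 5); write n = 5m+3.
Then (5m+3)^5 + 19(5m+3) + 15 = 3125m^5 + 9375m^4 + 11250m^3 + 6750m^2 + 2120m + 315 = 5(625m^5 + 1875m^4 + 2250m^3 + 1350m^2 + 424m + 63).

5(625m^5 + 1875m^4 + 2250m^3 + 1350m^2 + 424m + 63)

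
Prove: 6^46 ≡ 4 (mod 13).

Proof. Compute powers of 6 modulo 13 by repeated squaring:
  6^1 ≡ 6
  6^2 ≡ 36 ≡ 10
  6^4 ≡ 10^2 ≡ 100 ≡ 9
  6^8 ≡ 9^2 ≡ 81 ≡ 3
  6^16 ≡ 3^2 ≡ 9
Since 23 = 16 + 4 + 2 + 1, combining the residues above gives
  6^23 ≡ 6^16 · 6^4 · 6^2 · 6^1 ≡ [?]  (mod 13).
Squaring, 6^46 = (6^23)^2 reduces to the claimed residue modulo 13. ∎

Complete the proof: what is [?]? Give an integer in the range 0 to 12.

11

6^16 · 6^4 · 6^2 · 6^1 ≡ 9 · 9 · 10 · 6 = 4860.
4860 mod 13 = 11, so 6^23 ≡ 11 (mod 13).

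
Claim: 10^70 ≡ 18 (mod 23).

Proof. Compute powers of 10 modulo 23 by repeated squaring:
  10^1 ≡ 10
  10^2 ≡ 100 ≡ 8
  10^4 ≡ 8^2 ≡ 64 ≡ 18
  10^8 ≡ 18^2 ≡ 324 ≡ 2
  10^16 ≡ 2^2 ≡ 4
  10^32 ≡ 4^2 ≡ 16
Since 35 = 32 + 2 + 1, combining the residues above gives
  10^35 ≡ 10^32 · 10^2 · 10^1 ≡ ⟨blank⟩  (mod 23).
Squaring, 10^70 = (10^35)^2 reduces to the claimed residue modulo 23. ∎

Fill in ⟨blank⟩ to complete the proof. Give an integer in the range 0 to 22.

15

Multiply the listed residues: 16 · 8 · 10 = 128 → 1280.
Reducing modulo 23: 1280 = 55·23 + 15, so 10^35 ≡ 15.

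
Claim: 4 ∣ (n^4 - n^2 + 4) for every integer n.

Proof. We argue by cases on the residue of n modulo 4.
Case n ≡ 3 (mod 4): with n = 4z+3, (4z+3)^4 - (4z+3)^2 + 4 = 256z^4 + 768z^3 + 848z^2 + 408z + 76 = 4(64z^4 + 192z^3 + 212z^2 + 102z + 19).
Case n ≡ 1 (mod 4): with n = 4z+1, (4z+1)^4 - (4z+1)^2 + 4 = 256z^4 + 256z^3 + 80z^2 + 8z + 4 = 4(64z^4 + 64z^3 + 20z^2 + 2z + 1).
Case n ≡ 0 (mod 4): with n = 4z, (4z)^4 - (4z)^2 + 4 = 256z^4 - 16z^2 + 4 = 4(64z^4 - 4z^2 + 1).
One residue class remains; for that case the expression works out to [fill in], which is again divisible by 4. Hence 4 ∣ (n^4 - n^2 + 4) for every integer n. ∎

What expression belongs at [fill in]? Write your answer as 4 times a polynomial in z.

The residues treated are {3, 1, 0}, so the missing case is n ≡ 2 (mod 4); write n = 4z+2.
Then (4z+2)^4 - (4z+2)^2 + 4 = 256z^4 + 512z^3 + 368z^2 + 112z + 16 = 4(64z^4 + 128z^3 + 92z^2 + 28z + 4).

4(64z^4 + 128z^3 + 92z^2 + 28z + 4)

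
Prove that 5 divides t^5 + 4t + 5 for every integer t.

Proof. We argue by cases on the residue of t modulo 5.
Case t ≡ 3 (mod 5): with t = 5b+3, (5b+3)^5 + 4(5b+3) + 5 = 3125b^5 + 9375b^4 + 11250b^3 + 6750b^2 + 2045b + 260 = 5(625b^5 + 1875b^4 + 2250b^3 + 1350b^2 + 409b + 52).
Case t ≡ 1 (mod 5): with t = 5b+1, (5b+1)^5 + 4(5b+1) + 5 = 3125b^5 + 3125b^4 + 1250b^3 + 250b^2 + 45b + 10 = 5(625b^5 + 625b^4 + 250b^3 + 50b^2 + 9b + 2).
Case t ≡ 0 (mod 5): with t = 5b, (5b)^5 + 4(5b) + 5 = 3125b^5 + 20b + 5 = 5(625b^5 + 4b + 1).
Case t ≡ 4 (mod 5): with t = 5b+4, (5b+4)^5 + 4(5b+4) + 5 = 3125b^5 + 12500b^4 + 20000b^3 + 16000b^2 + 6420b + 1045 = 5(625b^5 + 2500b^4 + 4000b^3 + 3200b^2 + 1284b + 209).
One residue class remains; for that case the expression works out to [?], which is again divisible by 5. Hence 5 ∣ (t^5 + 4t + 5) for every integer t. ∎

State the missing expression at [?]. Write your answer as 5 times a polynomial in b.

The residues treated are {3, 1, 0, 4}, so the missing case is t ≡ 2 (mod 5); write t = 5b+2.
Then (5b+2)^5 + 4(5b+2) + 5 = 3125b^5 + 6250b^4 + 5000b^3 + 2000b^2 + 420b + 45 = 5(625b^5 + 1250b^4 + 1000b^3 + 400b^2 + 84b + 9).

5(625b^5 + 1250b^4 + 1000b^3 + 400b^2 + 84b + 9)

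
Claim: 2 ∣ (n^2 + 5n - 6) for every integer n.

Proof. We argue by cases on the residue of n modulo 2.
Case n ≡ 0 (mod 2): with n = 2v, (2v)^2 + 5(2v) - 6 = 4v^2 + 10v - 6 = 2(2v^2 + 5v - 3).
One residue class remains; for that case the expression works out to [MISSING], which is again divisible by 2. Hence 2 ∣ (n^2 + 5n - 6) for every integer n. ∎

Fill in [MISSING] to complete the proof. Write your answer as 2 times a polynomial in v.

Only n ≡ 1 (mod 2) is unaccounted for. Put n = 2v+1:
(2v+1)^2 + 5(2v+1) - 6 expands to 4v^2 + 14v,
and factoring out 2 leaves 2(2v^2 + 7v).

2(2v^2 + 7v)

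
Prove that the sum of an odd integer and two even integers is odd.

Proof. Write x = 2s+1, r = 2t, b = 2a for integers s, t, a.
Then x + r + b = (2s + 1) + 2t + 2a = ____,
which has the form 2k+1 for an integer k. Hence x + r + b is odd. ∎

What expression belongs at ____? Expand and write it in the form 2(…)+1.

2(a + s + t) + 1

Expanding: (2s + 1) + 2t + 2a = 2a + 2s + 2t + 1.
Every term except the constant is even, so this is 2(a + s + t) + 1,
and a + s + t ∈ ℤ gives the required form.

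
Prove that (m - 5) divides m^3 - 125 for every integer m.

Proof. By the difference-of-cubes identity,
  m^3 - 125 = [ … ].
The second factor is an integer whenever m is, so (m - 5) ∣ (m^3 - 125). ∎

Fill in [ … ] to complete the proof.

Polynomial division of m^3 - 125 by m - 5 leaves remainder 0 and quotient m^2 + 5m + 25.
Hence m^3 - 125 = (m - 5)(m^2 + 5m + 25).

(m - 5)(m^2 + 5m + 25)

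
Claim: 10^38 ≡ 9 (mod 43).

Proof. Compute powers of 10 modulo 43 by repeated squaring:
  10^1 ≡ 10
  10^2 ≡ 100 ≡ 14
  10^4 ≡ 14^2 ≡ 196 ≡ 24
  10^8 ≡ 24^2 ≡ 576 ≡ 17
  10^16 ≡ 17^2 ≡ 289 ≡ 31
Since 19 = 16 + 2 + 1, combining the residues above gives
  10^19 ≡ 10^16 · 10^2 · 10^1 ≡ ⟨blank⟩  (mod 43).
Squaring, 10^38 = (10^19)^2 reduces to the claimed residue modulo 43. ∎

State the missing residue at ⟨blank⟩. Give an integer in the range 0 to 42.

Multiply the listed residues: 31 · 14 · 10 = 434 → 4340.
Reducing modulo 43: 4340 = 100·43 + 40, so 10^19 ≡ 40.

40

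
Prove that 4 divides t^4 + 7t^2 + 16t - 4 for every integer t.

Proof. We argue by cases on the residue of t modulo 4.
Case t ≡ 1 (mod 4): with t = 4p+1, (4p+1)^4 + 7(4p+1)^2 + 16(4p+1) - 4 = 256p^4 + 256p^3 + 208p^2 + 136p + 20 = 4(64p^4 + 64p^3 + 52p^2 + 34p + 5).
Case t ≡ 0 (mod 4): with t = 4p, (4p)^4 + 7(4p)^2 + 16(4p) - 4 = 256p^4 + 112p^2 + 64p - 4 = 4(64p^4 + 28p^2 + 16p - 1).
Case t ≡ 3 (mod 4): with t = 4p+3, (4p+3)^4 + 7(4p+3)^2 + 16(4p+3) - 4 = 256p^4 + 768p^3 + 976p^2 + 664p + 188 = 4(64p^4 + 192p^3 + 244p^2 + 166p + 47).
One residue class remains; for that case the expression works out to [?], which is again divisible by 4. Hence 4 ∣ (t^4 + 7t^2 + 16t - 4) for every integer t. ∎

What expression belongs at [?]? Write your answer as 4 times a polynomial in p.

4(64p^4 + 128p^3 + 124p^2 + 76p + 18)

Only t ≡ 2 (mod 4) is unaccounted for. Put t = 4p+2:
(4p+2)^4 + 7(4p+2)^2 + 16(4p+2) - 4 expands to 256p^4 + 512p^3 + 496p^2 + 304p + 72,
and factoring out 4 leaves 4(64p^4 + 128p^3 + 124p^2 + 76p + 18).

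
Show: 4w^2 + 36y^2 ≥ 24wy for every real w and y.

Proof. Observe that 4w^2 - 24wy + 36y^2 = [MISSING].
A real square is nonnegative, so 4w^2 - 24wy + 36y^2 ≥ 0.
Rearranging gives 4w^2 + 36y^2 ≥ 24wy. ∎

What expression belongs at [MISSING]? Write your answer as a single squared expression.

(2w - 6y)^2

The leading and trailing coefficients are 2^2 and 6^2, and 24 = 2·2·6, so the trinomial is (2w - 6y)^2.
Hence 4w^2 - 24wy + 36y^2 ≥ 0.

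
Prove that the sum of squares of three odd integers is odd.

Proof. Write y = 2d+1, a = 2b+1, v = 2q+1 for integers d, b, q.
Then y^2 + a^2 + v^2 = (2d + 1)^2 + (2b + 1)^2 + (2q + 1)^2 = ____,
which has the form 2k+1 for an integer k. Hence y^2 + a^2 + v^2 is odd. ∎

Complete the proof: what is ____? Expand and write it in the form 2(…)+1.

Expanding: (2d + 1)^2 + (2b + 1)^2 + (2q + 1)^2 = 4b^2 + 4b + 4d^2 + 4d + 4q^2 + 4q + 3.
Every term except the constant is even, so this is 2(2b^2 + 2b + 2d^2 + 2d + 2q^2 + 2q + 1) + 1,
and 2b^2 + 2b + 2d^2 + 2d + 2q^2 + 2q + 1 ∈ ℤ gives the required form.

2(2b^2 + 2b + 2d^2 + 2d + 2q^2 + 2q + 1) + 1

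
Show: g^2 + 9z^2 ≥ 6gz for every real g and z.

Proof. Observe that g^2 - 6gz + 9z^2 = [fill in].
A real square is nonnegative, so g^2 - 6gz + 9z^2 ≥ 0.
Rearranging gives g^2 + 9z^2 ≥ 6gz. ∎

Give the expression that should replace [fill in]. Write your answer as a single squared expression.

The leading and trailing coefficients are 1^2 and 3^2, and 6 = 2·1·3, so the trinomial is (g - 3z)^2.
Hence g^2 - 6gz + 9z^2 ≥ 0.

(g - 3z)^2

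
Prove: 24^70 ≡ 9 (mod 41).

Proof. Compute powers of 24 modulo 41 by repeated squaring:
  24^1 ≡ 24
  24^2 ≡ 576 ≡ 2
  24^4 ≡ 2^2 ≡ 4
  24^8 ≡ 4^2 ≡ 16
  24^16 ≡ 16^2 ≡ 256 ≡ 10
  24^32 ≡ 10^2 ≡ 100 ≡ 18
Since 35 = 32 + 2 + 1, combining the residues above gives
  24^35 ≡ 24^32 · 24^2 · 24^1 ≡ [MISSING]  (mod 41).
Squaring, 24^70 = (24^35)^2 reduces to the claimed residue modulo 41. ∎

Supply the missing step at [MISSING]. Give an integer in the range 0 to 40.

24^32 · 24^2 · 24^1 ≡ 18 · 2 · 24 = 864.
864 mod 41 = 3, so 24^35 ≡ 3 (mod 41).

3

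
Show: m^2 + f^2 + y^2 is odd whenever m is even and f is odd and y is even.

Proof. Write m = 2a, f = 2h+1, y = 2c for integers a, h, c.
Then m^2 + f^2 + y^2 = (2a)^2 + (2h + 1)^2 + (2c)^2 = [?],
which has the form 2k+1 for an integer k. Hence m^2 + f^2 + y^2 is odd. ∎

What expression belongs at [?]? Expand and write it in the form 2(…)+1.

2(2a^2 + 2c^2 + 2h^2 + 2h) + 1

Expanding: (2a)^2 + (2h + 1)^2 + (2c)^2 = 4a^2 + 4c^2 + 4h^2 + 4h + 1.
Every term except the constant is even, so this is 2(2a^2 + 2c^2 + 2h^2 + 2h) + 1,
and 2a^2 + 2c^2 + 2h^2 + 2h ∈ ℤ gives the required form.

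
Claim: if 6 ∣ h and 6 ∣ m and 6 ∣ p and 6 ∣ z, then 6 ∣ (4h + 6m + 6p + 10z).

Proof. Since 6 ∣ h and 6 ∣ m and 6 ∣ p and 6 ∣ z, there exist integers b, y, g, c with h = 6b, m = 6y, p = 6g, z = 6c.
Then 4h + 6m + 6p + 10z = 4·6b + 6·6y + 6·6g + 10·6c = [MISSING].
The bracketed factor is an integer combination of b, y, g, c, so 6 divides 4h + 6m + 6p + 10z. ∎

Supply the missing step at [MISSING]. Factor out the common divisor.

Pull the common 6 out of every term: 4·6b + 6·6y + 6·6g + 10·6c = 6(4b + 10c + 6g + 6y).
4b + 10c + 6g + 6y is an integer, which exhibits the divisibility.

6(4b + 10c + 6g + 6y)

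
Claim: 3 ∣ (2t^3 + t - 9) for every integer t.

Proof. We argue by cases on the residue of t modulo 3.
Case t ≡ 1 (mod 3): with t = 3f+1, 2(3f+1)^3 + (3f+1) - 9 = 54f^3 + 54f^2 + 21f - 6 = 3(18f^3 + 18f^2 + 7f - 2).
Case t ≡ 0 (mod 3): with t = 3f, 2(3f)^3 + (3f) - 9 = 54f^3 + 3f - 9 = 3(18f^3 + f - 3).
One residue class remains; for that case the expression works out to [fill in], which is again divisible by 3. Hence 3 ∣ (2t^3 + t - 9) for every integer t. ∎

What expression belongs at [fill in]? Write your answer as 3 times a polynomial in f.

3(18f^3 + 36f^2 + 25f + 3)

The residues treated are {1, 0}, so the missing case is t ≡ 2 (mod 3); write t = 3f+2.
Then 2(3f+2)^3 + (3f+2) - 9 = 54f^3 + 108f^2 + 75f + 9 = 3(18f^3 + 36f^2 + 25f + 3).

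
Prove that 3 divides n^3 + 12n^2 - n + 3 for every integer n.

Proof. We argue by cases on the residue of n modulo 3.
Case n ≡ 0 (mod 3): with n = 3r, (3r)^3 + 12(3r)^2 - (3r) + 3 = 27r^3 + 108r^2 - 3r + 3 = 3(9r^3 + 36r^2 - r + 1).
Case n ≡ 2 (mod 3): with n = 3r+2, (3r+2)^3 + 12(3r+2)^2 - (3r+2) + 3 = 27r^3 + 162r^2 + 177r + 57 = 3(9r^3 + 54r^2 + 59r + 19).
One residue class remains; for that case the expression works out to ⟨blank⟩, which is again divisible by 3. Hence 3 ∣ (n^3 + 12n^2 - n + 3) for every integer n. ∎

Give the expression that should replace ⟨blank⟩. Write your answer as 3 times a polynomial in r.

3(9r^3 + 45r^2 + 26r + 5)

The residues treated are {0, 2}, so the missing case is n ≡ 1 (mod 3); write n = 3r+1.
Then (3r+1)^3 + 12(3r+1)^2 - (3r+1) + 3 = 27r^3 + 135r^2 + 78r + 15 = 3(9r^3 + 45r^2 + 26r + 5).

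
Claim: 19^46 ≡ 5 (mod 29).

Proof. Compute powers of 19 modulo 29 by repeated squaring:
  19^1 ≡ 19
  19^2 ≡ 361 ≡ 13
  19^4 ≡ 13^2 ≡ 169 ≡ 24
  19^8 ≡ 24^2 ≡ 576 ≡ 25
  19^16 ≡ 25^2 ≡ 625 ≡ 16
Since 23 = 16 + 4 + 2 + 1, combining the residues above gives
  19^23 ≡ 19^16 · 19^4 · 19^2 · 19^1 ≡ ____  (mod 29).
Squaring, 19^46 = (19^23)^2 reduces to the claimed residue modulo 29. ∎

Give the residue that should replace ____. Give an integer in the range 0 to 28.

Multiply the listed residues: 16 · 24 · 13 · 19 = 384 → 4992 → 94848.
Reducing modulo 29: 94848 = 3270·29 + 18, so 19^23 ≡ 18.

18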